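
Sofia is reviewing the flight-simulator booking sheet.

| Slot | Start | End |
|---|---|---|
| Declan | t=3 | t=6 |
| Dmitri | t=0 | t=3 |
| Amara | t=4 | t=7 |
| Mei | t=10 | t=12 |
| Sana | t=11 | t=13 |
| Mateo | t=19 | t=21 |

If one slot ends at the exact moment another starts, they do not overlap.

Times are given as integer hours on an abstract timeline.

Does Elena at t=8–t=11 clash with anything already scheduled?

Yes — it overlaps Mei

Dmitri: ends t=3 at or before Elena starts t=8 → clear.
Declan: ends t=6 at or before Elena starts t=8 → clear.
Amara: ends t=7 at or before Elena starts t=8 → clear.
Mei: starts t=10 before Elena ends t=11, and ends t=12 after Elena starts t=8 → overlap.
Sana: starts t=11 at or after Elena ends t=11 → clear.
Mateo: starts t=19 at or after Elena ends t=11 → clear.
Elena overlaps Mei.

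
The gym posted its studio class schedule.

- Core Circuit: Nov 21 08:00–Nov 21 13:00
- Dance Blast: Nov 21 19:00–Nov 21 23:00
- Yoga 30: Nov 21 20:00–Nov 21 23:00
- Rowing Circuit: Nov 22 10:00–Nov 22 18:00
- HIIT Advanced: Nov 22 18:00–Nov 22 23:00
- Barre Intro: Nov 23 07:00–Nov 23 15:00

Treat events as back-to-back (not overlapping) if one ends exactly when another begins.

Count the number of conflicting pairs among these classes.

Sorted by start: Core Circuit, Dance Blast, Yoga 30, Rowing Circuit, HIIT Advanced, Barre Intro.
Dance Blast starts after Core Circuit ends, so nothing later overlaps Core Circuit either.
Yoga 30 starts before Dance Blast ends → Dance Blast and Yoga 30 overlap.
Rowing Circuit starts after Dance Blast ends, so nothing later overlaps Dance Blast either.
Rowing Circuit starts after Yoga 30 ends, so nothing later overlaps Yoga 30 either.
HIIT Advanced starts exactly when Rowing Circuit ends (back-to-back, no overlap), so nothing later overlaps Rowing Circuit either.
Barre Intro starts after HIIT Advanced ends.
Overlapping pairs: Dance Blast & Yoga 30 — 1 in total.

1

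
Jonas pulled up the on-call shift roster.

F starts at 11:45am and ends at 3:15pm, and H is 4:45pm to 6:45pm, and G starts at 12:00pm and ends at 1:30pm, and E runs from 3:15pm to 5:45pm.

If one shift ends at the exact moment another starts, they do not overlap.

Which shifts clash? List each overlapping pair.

E & H, F & G

Sorted by start: F, G, E, H.
G starts before F ends → F and G overlap.
E starts exactly when F ends (back-to-back, no overlap) — done with F.
E starts after G ends — done with G.
H starts before E ends → E and H overlap.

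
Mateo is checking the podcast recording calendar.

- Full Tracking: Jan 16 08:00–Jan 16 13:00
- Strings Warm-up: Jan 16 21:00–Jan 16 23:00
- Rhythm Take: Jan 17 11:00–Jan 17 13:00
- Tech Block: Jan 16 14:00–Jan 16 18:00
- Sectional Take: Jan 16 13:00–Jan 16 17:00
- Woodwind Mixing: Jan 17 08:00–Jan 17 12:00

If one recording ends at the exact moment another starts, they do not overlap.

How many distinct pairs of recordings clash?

2

Sorted by start: Full Tracking, Sectional Take, Tech Block, Strings Warm-up, Woodwind Mixing, Rhythm Take.
Sectional Take starts exactly when Full Tracking ends (back-to-back, no overlap); Full Tracking is clear from here.
Tech Block starts before Sectional Take ends → Sectional Take and Tech Block overlap.
Strings Warm-up starts after Sectional Take ends; Sectional Take is clear from here.
Strings Warm-up starts after Tech Block ends; Tech Block is clear from here.
Woodwind Mixing starts after Strings Warm-up ends; Strings Warm-up is clear from here.
Rhythm Take starts before Woodwind Mixing ends → Woodwind Mixing and Rhythm Take overlap.
Overlapping pairs: Rhythm Take & Woodwind Mixing, Sectional Take & Tech Block — 2 in total.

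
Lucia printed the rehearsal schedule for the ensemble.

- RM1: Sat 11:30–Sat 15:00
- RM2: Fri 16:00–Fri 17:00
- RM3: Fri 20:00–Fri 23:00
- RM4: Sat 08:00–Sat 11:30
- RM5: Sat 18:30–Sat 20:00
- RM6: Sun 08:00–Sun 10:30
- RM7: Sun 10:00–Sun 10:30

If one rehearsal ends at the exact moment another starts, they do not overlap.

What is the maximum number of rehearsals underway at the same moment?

2

Sort all start/end points and keep a running count:
Fri 16:00 start RM2 → 1
Fri 17:00 end RM2 → 0
Fri 20:00 start RM3 → 1
Fri 23:00 end RM3 → 0
Sat 08:00 start RM4 → 1
Sat 11:30 end RM4 → 0
Sat 11:30 start RM1 → 1
Sat 15:00 end RM1 → 0
Sat 18:30 start RM5 → 1
Sat 20:00 end RM5 → 0
Sun 08:00 start RM6 → 1
Sun 10:00 start RM7 → 2
Sun 10:30 end RM6 → 1
Sun 10:30 end RM7 → 0
Peak is 2, at Sun 10:00 (RM6, RM7).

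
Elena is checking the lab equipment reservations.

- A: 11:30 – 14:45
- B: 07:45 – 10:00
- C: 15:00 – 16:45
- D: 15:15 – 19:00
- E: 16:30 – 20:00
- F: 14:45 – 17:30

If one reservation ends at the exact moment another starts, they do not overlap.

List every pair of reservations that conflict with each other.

C & D, C & E, C & F, D & E, D & F, E & F

Check each pair: they overlap iff neither finishes before the other starts.
Sorted by start: B, A, F, C, D, E.
A starts after B ends, so B has no further overlaps.
F starts exactly when A ends (back-to-back, no overlap), so A has no further overlaps.
C starts before F ends → F and C overlap.
D starts before F ends → F and D overlap.
E starts before F ends → F and E overlap.
D starts before C ends → C and D overlap.
E starts before C ends → C and E overlap.
E starts before D ends → D and E overlap.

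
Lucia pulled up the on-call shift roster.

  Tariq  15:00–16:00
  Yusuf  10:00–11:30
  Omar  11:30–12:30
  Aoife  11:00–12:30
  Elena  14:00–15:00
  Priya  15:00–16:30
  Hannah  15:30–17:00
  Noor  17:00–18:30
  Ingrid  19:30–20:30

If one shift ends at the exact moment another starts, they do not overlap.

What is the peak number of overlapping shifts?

Sweep the timeline, counting +1 at each start and −1 at each end (ends before starts at a tie):
10:00 start Yusuf → 1
11:00 start Aoife → 2
11:30 end Yusuf → 1
11:30 start Omar → 2
12:30 end Aoife → 1
12:30 end Omar → 0
14:00 start Elena → 1
15:00 end Elena → 0
15:00 start Priya → 1
15:00 start Tariq → 2
15:30 start Hannah → 3
16:00 end Tariq → 2
16:30 end Priya → 1
17:00 end Hannah → 0
17:00 start Noor → 1
18:30 end Noor → 0
19:30 start Ingrid → 1
20:30 end Ingrid → 0
Peak is 3, at 15:30 (Hannah, Priya, Tariq).

3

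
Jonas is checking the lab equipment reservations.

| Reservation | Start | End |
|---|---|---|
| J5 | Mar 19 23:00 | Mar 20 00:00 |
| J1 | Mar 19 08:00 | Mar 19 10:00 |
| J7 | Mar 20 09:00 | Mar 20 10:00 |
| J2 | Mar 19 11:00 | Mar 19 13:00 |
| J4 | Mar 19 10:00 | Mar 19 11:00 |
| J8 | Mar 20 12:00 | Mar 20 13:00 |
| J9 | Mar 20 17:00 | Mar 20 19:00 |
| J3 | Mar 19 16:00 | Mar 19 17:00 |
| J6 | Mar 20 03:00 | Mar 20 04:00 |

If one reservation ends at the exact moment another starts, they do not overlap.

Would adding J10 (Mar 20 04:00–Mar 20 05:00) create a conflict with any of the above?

No — it doesn't clash with anything

J1: ends Mar 19 10:00 at or before J10 starts Mar 20 04:00 → clear.
J4: ends Mar 19 11:00 at or before J10 starts Mar 20 04:00 → clear.
J2: ends Mar 19 13:00 at or before J10 starts Mar 20 04:00 → clear.
J3: ends Mar 19 17:00 at or before J10 starts Mar 20 04:00 → clear.
J5: ends Mar 20 00:00 at or before J10 starts Mar 20 04:00 → clear.
J6: ends Mar 20 04:00 at or before J10 starts Mar 20 04:00 → clear.
J7: starts Mar 20 09:00 at or after J10 ends Mar 20 05:00 → clear.
J8: starts Mar 20 12:00 at or after J10 ends Mar 20 05:00 → clear.
J9: starts Mar 20 17:00 at or after J10 ends Mar 20 05:00 → clear.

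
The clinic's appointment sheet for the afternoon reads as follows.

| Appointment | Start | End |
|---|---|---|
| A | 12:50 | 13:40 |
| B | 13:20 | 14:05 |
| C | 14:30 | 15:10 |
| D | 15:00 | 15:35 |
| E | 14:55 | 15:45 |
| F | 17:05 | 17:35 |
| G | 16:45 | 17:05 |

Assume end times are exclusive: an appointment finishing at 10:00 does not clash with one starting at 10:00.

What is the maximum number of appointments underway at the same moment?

Walk through starts and ends in time order (an end at T is processed before a start at T):
12:50 start A → 1
13:20 start B → 2
13:40 end A → 1
14:05 end B → 0
14:30 start C → 1
14:55 start E → 2
15:00 start D → 3
15:10 end C → 2
15:35 end D → 1
15:45 end E → 0
16:45 start G → 1
17:05 end G → 0
17:05 start F → 1
17:35 end F → 0
Peak is 3, at 15:00 (C, D, E).

3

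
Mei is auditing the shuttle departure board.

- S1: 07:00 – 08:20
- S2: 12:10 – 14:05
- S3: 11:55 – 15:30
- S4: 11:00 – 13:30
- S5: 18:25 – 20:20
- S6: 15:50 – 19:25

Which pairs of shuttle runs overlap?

S2 & S3, S2 & S4, S3 & S4, S5 & S6

Sorted by start: S1, S4, S3, S2, S6, S5.
S4 starts after S1 ends; S1 is clear from here.
S3 starts before S4 ends → S4 and S3 overlap.
S2 starts before S4 ends → S4 and S2 overlap.
S6 starts after S4 ends; S4 is clear from here.
S2 starts before S3 ends → S3 and S2 overlap.
S6 starts after S3 ends; S3 is clear from here.
S6 starts after S2 ends; S2 is clear from here.
S5 starts before S6 ends → S6 and S5 overlap.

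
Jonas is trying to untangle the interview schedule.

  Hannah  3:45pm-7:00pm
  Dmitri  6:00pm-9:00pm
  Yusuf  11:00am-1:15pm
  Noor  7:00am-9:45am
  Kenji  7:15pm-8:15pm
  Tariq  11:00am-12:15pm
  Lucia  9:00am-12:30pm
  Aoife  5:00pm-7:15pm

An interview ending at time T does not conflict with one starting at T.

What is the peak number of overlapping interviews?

Sweep the timeline, counting +1 at each start and −1 at each end (ends before starts at a tie):
7:00am start Noor → 1
9:00am start Lucia → 2
9:45am end Noor → 1
11:00am start Tariq → 2
11:00am start Yusuf → 3
12:15pm end Tariq → 2
12:30pm end Lucia → 1
1:15pm end Yusuf → 0
3:45pm start Hannah → 1
5:00pm start Aoife → 2
6:00pm start Dmitri → 3
7:00pm end Hannah → 2
7:15pm end Aoife → 1
7:15pm start Kenji → 2
8:15pm end Kenji → 1
9:00pm end Dmitri → 0
Peak is 3, at 11:00am (Lucia, Tariq, Yusuf).

3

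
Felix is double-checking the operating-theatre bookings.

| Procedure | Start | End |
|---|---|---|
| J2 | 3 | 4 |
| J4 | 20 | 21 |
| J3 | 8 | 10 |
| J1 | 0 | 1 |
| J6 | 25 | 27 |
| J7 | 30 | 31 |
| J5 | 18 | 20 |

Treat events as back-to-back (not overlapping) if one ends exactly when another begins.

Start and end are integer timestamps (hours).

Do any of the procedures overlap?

No

Sorted by start: J1, J2, J3, J5, J4, J6, J7.
J2 starts after J1 ends, so J1 has no further overlaps.
J3 starts after J2 ends, so J2 has no further overlaps.
J5 starts after J3 ends, so J3 has no further overlaps.
J4 starts exactly when J5 ends (back-to-back, no overlap), so J5 has no further overlaps.
J6 starts after J4 ends, so J4 has no further overlaps.
J7 starts after J6 ends.
Every pair is clear; the schedule has no overlaps.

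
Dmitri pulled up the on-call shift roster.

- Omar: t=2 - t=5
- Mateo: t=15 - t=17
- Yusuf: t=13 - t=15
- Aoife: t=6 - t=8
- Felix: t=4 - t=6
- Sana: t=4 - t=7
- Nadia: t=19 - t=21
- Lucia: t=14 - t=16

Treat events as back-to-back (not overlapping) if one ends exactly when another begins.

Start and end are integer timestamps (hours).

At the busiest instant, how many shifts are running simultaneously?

3

Sweep the timeline, counting +1 at each start and −1 at each end (ends before starts at a tie):
t=2 start Omar → 1
t=4 start Felix → 2
t=4 start Sana → 3
t=5 end Omar → 2
t=6 end Felix → 1
t=6 start Aoife → 2
t=7 end Sana → 1
t=8 end Aoife → 0
t=13 start Yusuf → 1
t=14 start Lucia → 2
t=15 end Yusuf → 1
t=15 start Mateo → 2
t=16 end Lucia → 1
t=17 end Mateo → 0
t=19 start Nadia → 1
t=21 end Nadia → 0
Peak is 3, at t=4 (Felix, Omar, Sana).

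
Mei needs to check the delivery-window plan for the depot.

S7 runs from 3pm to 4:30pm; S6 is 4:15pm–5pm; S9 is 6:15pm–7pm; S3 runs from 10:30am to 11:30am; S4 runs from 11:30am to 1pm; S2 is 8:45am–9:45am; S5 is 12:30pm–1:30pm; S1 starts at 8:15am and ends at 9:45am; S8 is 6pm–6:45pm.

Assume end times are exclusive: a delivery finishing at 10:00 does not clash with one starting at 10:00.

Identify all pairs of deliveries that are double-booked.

Two intervals overlap when each starts before the other ends.
Sorted by start: S1, S2, S3, S4, S5, S7, S6, S8, S9.
S2 starts before S1 ends → S1 and S2 overlap.
S3 starts after S1 ends — done with S1.
S3 starts after S2 ends — done with S2.
S4 starts exactly when S3 ends (back-to-back, no overlap) — done with S3.
S5 starts before S4 ends → S4 and S5 overlap.
S7 starts after S4 ends — done with S4.
S7 starts after S5 ends — done with S5.
S6 starts before S7 ends → S7 and S6 overlap.
S8 starts after S7 ends — done with S7.
S8 starts after S6 ends — done with S6.
S9 starts before S8 ends → S8 and S9 overlap.

S1 & S2, S4 & S5, S6 & S7, S8 & S9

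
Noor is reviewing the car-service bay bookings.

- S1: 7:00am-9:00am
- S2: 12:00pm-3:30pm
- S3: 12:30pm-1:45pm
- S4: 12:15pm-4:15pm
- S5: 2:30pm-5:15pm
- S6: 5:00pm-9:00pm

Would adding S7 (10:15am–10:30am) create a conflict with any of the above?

No — it doesn't clash with anything

S1: ends 9:00am at or before S7 starts 10:15am → clear.
S2: starts 12:00pm at or after S7 ends 10:30am → clear.
S4: starts 12:15pm at or after S7 ends 10:30am → clear.
S3: starts 12:30pm at or after S7 ends 10:30am → clear.
S5: starts 2:30pm at or after S7 ends 10:30am → clear.
S6: starts 5:00pm at or after S7 ends 10:30am → clear.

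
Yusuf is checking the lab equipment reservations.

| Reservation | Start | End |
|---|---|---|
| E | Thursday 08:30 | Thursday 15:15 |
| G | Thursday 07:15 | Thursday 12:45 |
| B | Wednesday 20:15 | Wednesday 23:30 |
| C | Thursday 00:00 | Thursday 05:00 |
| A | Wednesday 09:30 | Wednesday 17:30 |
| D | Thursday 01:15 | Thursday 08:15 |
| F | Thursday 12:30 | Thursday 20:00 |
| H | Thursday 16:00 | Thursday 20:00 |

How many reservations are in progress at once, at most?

Sort all start/end points and keep a running count:
Wednesday 09:30 start A → 1
Wednesday 17:30 end A → 0
Wednesday 20:15 start B → 1
Wednesday 23:30 end B → 0
Thursday 00:00 start C → 1
Thursday 01:15 start D → 2
Thursday 05:00 end C → 1
Thursday 07:15 start G → 2
Thursday 08:15 end D → 1
Thursday 08:30 start E → 2
Thursday 12:30 start F → 3
Thursday 12:45 end G → 2
Thursday 15:15 end E → 1
Thursday 16:00 start H → 2
Thursday 20:00 end F → 1
Thursday 20:00 end H → 0
Peak is 3, at Thursday 12:30 (E, F, G).

3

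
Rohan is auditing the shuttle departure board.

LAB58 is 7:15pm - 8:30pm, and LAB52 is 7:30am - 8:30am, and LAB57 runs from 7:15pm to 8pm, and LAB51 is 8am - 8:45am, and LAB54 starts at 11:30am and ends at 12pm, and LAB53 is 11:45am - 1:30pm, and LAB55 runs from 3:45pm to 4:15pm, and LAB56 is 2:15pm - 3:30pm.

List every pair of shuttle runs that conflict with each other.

LAB51 & LAB52, LAB53 & LAB54, LAB57 & LAB58

Two intervals overlap when each starts before the other ends.
Sorted by start: LAB52, LAB51, LAB54, LAB53, LAB56, LAB55, LAB57, LAB58.
LAB51 starts before LAB52 ends → LAB52 and LAB51 overlap.
LAB54 starts after LAB52 ends; LAB52 is clear from here.
LAB54 starts after LAB51 ends; LAB51 is clear from here.
LAB53 starts before LAB54 ends → LAB54 and LAB53 overlap.
LAB56 starts after LAB54 ends; LAB54 is clear from here.
LAB56 starts after LAB53 ends; LAB53 is clear from here.
LAB55 starts after LAB56 ends; LAB56 is clear from here.
LAB57 starts after LAB55 ends; LAB55 is clear from here.
LAB58 starts before LAB57 ends → LAB57 and LAB58 overlap.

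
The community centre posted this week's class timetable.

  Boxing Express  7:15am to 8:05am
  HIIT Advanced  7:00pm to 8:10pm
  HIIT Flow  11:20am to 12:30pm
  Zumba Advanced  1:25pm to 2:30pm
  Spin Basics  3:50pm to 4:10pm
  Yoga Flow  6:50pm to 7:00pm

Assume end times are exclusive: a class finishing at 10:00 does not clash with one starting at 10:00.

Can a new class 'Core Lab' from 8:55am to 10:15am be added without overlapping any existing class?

Yes — the slot is free

Boxing Express: ends 8:05am at or before Core Lab starts 8:55am → clear.
HIIT Flow: starts 11:20am at or after Core Lab ends 10:15am → clear.
Zumba Advanced: starts 1:25pm at or after Core Lab ends 10:15am → clear.
Spin Basics: starts 3:50pm at or after Core Lab ends 10:15am → clear.
Yoga Flow: starts 6:50pm at or after Core Lab ends 10:15am → clear.
HIIT Advanced: starts 7:00pm at or after Core Lab ends 10:15am → clear.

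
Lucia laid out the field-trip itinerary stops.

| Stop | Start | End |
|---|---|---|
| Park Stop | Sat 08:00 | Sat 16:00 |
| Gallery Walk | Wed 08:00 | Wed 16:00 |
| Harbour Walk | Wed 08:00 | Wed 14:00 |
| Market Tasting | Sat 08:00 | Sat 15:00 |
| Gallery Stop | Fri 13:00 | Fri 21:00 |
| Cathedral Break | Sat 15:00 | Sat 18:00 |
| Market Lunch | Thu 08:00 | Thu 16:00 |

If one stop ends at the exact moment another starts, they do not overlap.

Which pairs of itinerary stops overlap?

Cathedral Break & Park Stop, Gallery Walk & Harbour Walk, Market Tasting & Park Stop

Sorted by start: Gallery Walk, Harbour Walk, Market Lunch, Gallery Stop, Market Tasting, Park Stop, Cathedral Break.
Harbour Walk starts before Gallery Walk ends → Gallery Walk and Harbour Walk overlap.
Market Lunch starts after Gallery Walk ends — done with Gallery Walk.
Market Lunch starts after Harbour Walk ends — done with Harbour Walk.
Gallery Stop starts after Market Lunch ends — done with Market Lunch.
Market Tasting starts after Gallery Stop ends — done with Gallery Stop.
Park Stop starts before Market Tasting ends → Market Tasting and Park Stop overlap.
Cathedral Break starts exactly when Market Tasting ends (back-to-back, no overlap).
Cathedral Break starts before Park Stop ends → Park Stop and Cathedral Break overlap.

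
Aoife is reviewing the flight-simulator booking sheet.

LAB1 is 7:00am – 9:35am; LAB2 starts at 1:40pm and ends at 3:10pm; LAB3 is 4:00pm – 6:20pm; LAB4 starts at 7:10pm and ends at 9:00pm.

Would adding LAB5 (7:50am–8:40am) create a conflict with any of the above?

LAB1: starts 7:00am before LAB5 ends 8:40am, and ends 9:35am after LAB5 starts 7:50am → overlap.
LAB2: starts 1:40pm at or after LAB5 ends 8:40am → clear.
LAB3: starts 4:00pm at or after LAB5 ends 8:40am → clear.
LAB4: starts 7:10pm at or after LAB5 ends 8:40am → clear.
LAB5 overlaps LAB1.

Yes — it overlaps LAB1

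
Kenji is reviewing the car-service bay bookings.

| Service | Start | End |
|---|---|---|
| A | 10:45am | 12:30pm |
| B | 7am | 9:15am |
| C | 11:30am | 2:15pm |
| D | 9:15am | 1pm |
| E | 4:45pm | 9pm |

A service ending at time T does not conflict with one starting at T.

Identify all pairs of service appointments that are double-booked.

A & C, A & D, C & D

Sorted by start: B, D, A, C, E.
D starts exactly when B ends (back-to-back, no overlap); B is clear from here.
A starts before D ends → D and A overlap.
C starts before D ends → D and C overlap.
E starts after D ends.
C starts before A ends → A and C overlap.
E starts after A ends.
E starts after C ends.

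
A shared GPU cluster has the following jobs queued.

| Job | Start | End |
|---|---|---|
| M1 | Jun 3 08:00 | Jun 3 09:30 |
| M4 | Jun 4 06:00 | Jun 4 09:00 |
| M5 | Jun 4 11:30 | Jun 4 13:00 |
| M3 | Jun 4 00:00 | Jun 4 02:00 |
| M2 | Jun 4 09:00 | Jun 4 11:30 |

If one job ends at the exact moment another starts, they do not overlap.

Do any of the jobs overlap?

No

Sorted by start: M1, M3, M4, M2, M5.
M3 starts after M1 ends; M1 is clear from here.
M4 starts after M3 ends; M3 is clear from here.
M2 starts exactly when M4 ends (back-to-back, no overlap); M4 is clear from here.
M5 starts exactly when M2 ends (back-to-back, no overlap).
Every pair is clear; the schedule has no overlaps.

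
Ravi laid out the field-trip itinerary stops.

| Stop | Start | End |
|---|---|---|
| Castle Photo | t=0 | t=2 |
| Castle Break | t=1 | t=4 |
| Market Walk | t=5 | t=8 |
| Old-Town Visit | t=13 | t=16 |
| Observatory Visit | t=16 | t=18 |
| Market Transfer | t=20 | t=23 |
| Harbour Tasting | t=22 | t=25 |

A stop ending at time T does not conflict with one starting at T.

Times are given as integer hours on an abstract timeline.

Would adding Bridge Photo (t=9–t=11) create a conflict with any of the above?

Castle Photo: ends t=2 at or before Bridge Photo starts t=9 → clear.
Castle Break: ends t=4 at or before Bridge Photo starts t=9 → clear.
Market Walk: ends t=8 at or before Bridge Photo starts t=9 → clear.
Old-Town Visit: starts t=13 at or after Bridge Photo ends t=11 → clear.
Observatory Visit: starts t=16 at or after Bridge Photo ends t=11 → clear.
Market Transfer: starts t=20 at or after Bridge Photo ends t=11 → clear.
Harbour Tasting: starts t=22 at or after Bridge Photo ends t=11 → clear.

No — it doesn't clash with anything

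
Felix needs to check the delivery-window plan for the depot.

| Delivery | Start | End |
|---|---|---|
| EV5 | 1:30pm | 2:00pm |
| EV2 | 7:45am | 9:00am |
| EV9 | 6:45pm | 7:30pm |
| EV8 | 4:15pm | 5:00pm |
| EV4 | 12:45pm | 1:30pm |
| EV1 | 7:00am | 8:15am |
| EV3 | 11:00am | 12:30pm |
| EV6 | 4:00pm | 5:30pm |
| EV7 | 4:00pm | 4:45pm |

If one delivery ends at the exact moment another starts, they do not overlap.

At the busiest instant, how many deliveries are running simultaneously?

3

Walk through starts and ends in time order (an end at T is processed before a start at T):
7:00am start EV1 → 1
7:45am start EV2 → 2
8:15am end EV1 → 1
9:00am end EV2 → 0
11:00am start EV3 → 1
12:30pm end EV3 → 0
12:45pm start EV4 → 1
1:30pm end EV4 → 0
1:30pm start EV5 → 1
2:00pm end EV5 → 0
4:00pm start EV6 → 1
4:00pm start EV7 → 2
4:15pm start EV8 → 3
4:45pm end EV7 → 2
5:00pm end EV8 → 1
5:30pm end EV6 → 0
6:45pm start EV9 → 1
7:30pm end EV9 → 0
Peak is 3, at 4:15pm (EV6, EV7, EV8).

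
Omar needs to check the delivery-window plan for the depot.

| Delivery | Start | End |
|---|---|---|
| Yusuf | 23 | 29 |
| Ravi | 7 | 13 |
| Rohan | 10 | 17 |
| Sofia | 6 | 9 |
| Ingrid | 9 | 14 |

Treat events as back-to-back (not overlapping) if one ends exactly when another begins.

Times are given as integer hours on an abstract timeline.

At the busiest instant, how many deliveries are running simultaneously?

Walk through starts and ends in time order (an end at T is processed before a start at T):
6 start Sofia → 1
7 start Ravi → 2
9 end Sofia → 1
9 start Ingrid → 2
10 start Rohan → 3
13 end Ravi → 2
14 end Ingrid → 1
17 end Rohan → 0
23 start Yusuf → 1
29 end Yusuf → 0
Peak is 3, at 10 (Ingrid, Ravi, Rohan).

3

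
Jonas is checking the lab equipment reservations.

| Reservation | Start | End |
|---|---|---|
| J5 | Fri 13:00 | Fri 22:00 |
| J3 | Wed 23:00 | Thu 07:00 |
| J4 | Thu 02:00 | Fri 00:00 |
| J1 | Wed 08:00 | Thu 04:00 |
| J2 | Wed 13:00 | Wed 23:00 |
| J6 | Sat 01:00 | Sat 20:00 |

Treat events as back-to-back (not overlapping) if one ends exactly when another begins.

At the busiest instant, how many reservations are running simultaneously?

3

Sort all start/end points and keep a running count:
Wed 08:00 start J1 → 1
Wed 13:00 start J2 → 2
Wed 23:00 end J2 → 1
Wed 23:00 start J3 → 2
Thu 02:00 start J4 → 3
Thu 04:00 end J1 → 2
Thu 07:00 end J3 → 1
Fri 00:00 end J4 → 0
Fri 13:00 start J5 → 1
Fri 22:00 end J5 → 0
Sat 01:00 start J6 → 1
Sat 20:00 end J6 → 0
Peak is 3, at Thu 02:00 (J1, J3, J4).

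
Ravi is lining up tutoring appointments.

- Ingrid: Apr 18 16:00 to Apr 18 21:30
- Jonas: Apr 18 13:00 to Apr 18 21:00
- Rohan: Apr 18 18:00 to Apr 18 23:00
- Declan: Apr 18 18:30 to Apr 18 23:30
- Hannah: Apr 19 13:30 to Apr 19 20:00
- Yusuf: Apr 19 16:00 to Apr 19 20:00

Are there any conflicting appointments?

Yes

Two intervals overlap when each starts before the other ends.
Sorted by start: Jonas, Ingrid, Rohan, Declan, Hannah, Yusuf.
Ingrid starts before Jonas ends → Jonas and Ingrid overlap.
That's a conflict, so the schedule is not conflict-free.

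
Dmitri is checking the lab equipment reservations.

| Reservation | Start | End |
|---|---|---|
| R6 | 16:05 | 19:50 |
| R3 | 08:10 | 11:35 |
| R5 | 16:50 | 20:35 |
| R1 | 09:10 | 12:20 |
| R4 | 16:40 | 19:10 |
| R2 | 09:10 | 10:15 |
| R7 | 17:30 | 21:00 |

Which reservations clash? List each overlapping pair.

Check each pair: they overlap iff neither finishes before the other starts.
Sorted by start: R3, R1, R2, R6, R4, R5, R7.
R1 starts before R3 ends → R3 and R1 overlap.
R2 starts before R3 ends → R3 and R2 overlap.
R6 starts after R3 ends — done with R3.
R2 starts before R1 ends → R1 and R2 overlap.
R6 starts after R1 ends — done with R1.
R6 starts after R2 ends — done with R2.
R4 starts before R6 ends → R6 and R4 overlap.
R5 starts before R6 ends → R6 and R5 overlap.
R7 starts before R6 ends → R6 and R7 overlap.
R5 starts before R4 ends → R4 and R5 overlap.
R7 starts before R4 ends → R4 and R7 overlap.
R7 starts before R5 ends → R5 and R7 overlap.

R1 & R2, R1 & R3, R2 & R3, R4 & R5, R4 & R6, R4 & R7, R5 & R6, R5 & R7, R6 & R7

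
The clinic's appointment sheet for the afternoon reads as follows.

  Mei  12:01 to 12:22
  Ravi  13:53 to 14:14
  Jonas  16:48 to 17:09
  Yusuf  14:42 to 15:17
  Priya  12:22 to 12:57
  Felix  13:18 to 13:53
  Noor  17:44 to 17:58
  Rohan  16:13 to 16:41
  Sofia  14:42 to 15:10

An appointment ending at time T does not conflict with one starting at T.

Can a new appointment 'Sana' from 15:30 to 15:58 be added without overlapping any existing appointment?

Mei: ends 12:22 at or before Sana starts 15:30 → clear.
Priya: ends 12:57 at or before Sana starts 15:30 → clear.
Felix: ends 13:53 at or before Sana starts 15:30 → clear.
Ravi: ends 14:14 at or before Sana starts 15:30 → clear.
Yusuf: ends 15:17 at or before Sana starts 15:30 → clear.
Sofia: ends 15:10 at or before Sana starts 15:30 → clear.
Rohan: starts 16:13 at or after Sana ends 15:58 → clear.
Jonas: starts 16:48 at or after Sana ends 15:58 → clear.
Noor: starts 17:44 at or after Sana ends 15:58 → clear.

Yes — the slot is free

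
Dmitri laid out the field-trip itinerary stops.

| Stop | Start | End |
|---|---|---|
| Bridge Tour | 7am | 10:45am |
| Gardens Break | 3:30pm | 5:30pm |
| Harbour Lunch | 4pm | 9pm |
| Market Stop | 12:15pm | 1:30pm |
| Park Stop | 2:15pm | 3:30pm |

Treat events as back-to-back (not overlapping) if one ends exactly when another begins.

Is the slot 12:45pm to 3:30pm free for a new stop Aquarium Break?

Bridge Tour: ends 10:45am at or before Aquarium Break starts 12:45pm → clear.
Market Stop: starts 12:15pm before Aquarium Break ends 3:30pm, and ends 1:30pm after Aquarium Break starts 12:45pm → overlap.
Park Stop: starts 2:15pm before Aquarium Break ends 3:30pm, and ends 3:30pm after Aquarium Break starts 12:45pm → overlap.
Gardens Break: starts 3:30pm at or after Aquarium Break ends 3:30pm → clear.
Harbour Lunch: starts 4pm at or after Aquarium Break ends 3:30pm → clear.
Aquarium Break overlaps Market Stop, Park Stop.

No — it overlaps Market Stop, Park Stop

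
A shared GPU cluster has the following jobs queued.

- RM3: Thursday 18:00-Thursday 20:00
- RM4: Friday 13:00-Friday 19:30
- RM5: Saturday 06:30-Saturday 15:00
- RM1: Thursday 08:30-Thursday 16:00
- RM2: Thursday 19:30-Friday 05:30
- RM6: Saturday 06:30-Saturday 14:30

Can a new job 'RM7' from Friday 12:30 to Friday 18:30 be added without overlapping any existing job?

No — it overlaps RM4

RM1: ends Thursday 16:00 at or before RM7 starts Friday 12:30 → clear.
RM3: ends Thursday 20:00 at or before RM7 starts Friday 12:30 → clear.
RM2: ends Friday 05:30 at or before RM7 starts Friday 12:30 → clear.
RM4: starts Friday 13:00 before RM7 ends Friday 18:30, and ends Friday 19:30 after RM7 starts Friday 12:30 → overlap.
RM5: starts Saturday 06:30 at or after RM7 ends Friday 18:30 → clear.
RM6: starts Saturday 06:30 at or after RM7 ends Friday 18:30 → clear.
RM7 overlaps RM4.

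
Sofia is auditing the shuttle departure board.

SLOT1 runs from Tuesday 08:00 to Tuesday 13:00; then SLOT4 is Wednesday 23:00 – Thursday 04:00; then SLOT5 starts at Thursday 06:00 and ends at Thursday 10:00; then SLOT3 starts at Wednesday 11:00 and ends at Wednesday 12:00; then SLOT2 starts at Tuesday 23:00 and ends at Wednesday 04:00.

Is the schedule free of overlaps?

Yes

Sorted by start: SLOT1, SLOT2, SLOT3, SLOT4, SLOT5.
SLOT2 starts after SLOT1 ends — done with SLOT1.
SLOT3 starts after SLOT2 ends — done with SLOT2.
SLOT4 starts after SLOT3 ends — done with SLOT3.
SLOT5 starts after SLOT4 ends.
Every pair is clear; the schedule has no overlaps.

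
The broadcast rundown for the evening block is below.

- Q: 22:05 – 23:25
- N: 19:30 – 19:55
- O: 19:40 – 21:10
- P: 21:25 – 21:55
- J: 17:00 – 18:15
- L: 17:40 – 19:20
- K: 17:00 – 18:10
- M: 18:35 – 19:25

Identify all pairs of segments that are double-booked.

J & K, J & L, K & L, L & M, N & O

Sorted by start: J, K, L, M, N, O, P, Q.
K starts before J ends → J and K overlap.
L starts before J ends → J and L overlap.
M starts after J ends, so nothing later overlaps J either.
L starts before K ends → K and L overlap.
M starts after K ends, so nothing later overlaps K either.
M starts before L ends → L and M overlap.
N starts after L ends, so nothing later overlaps L either.
N starts after M ends, so nothing later overlaps M either.
O starts before N ends → N and O overlap.
P starts after N ends, so nothing later overlaps N either.
P starts after O ends, so nothing later overlaps O either.
Q starts after P ends.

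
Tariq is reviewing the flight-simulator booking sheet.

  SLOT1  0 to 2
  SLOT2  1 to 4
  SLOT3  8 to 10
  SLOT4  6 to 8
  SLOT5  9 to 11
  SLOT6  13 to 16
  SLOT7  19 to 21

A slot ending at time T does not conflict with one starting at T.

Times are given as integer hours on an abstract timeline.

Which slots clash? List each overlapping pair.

Sorted by start: SLOT1, SLOT2, SLOT4, SLOT3, SLOT5, SLOT6, SLOT7.
SLOT2 starts before SLOT1 ends → SLOT1 and SLOT2 overlap.
SLOT4 starts after SLOT1 ends; SLOT1 is clear from here.
SLOT4 starts after SLOT2 ends; SLOT2 is clear from here.
SLOT3 starts exactly when SLOT4 ends (back-to-back, no overlap); SLOT4 is clear from here.
SLOT5 starts before SLOT3 ends → SLOT3 and SLOT5 overlap.
SLOT6 starts after SLOT3 ends; SLOT3 is clear from here.
SLOT6 starts after SLOT5 ends; SLOT5 is clear from here.
SLOT7 starts after SLOT6 ends.

SLOT1 & SLOT2, SLOT3 & SLOT5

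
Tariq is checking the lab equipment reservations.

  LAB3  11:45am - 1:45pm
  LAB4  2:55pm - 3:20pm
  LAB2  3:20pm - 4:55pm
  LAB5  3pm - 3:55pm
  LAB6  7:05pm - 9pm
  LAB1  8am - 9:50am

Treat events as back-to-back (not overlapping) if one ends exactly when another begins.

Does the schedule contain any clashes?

Yes

Sorted by start: LAB1, LAB3, LAB4, LAB5, LAB2, LAB6.
LAB3 starts after LAB1 ends; LAB1 is clear from here.
LAB4 starts after LAB3 ends; LAB3 is clear from here.
LAB5 starts before LAB4 ends → LAB4 and LAB5 overlap.
That's a conflict, so the schedule is not conflict-free.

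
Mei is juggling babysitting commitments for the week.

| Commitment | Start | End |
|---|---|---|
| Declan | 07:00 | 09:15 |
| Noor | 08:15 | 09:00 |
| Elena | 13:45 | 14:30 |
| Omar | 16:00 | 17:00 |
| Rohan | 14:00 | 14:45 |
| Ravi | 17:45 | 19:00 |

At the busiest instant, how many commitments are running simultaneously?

2

Walk through starts and ends in time order (an end at T is processed before a start at T):
07:00 start Declan → 1
08:15 start Noor → 2
09:00 end Noor → 1
09:15 end Declan → 0
13:45 start Elena → 1
14:00 start Rohan → 2
14:30 end Elena → 1
14:45 end Rohan → 0
16:00 start Omar → 1
17:00 end Omar → 0
17:45 start Ravi → 1
19:00 end Ravi → 0
Peak is 2, at 08:15 (Declan, Noor).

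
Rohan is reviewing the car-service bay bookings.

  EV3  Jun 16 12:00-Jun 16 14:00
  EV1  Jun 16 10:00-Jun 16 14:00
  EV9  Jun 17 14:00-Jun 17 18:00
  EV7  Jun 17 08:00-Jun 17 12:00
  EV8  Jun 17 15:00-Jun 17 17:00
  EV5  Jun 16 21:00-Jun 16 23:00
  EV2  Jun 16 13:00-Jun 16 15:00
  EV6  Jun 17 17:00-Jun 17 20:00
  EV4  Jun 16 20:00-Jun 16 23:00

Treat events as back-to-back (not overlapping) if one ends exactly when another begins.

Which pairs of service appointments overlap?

EV1 & EV2, EV1 & EV3, EV2 & EV3, EV4 & EV5, EV6 & EV9, EV8 & EV9

Sorted by start: EV1, EV3, EV2, EV4, EV5, EV7, EV9, EV8, EV6.
EV3 starts before EV1 ends → EV1 and EV3 overlap.
EV2 starts before EV1 ends → EV1 and EV2 overlap.
EV4 starts after EV1 ends — done with EV1.
EV2 starts before EV3 ends → EV3 and EV2 overlap.
EV4 starts after EV3 ends — done with EV3.
EV4 starts after EV2 ends — done with EV2.
EV5 starts before EV4 ends → EV4 and EV5 overlap.
EV7 starts after EV4 ends — done with EV4.
EV7 starts after EV5 ends — done with EV5.
EV9 starts after EV7 ends — done with EV7.
EV8 starts before EV9 ends → EV9 and EV8 overlap.
EV6 starts before EV9 ends → EV9 and EV6 overlap.
EV6 starts exactly when EV8 ends (back-to-back, no overlap).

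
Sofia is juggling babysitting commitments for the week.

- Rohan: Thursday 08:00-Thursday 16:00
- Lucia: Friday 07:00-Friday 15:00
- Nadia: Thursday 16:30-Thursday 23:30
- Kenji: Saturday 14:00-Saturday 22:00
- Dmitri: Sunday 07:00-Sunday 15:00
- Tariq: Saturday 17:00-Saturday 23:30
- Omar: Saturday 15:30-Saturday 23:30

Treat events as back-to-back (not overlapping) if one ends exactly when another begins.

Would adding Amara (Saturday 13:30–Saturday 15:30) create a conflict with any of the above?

Yes — it overlaps Kenji

Rohan: ends Thursday 16:00 at or before Amara starts Saturday 13:30 → clear.
Nadia: ends Thursday 23:30 at or before Amara starts Saturday 13:30 → clear.
Lucia: ends Friday 15:00 at or before Amara starts Saturday 13:30 → clear.
Kenji: starts Saturday 14:00 before Amara ends Saturday 15:30, and ends Saturday 22:00 after Amara starts Saturday 13:30 → overlap.
Omar: starts Saturday 15:30 at or after Amara ends Saturday 15:30 → clear.
Tariq: starts Saturday 17:00 at or after Amara ends Saturday 15:30 → clear.
Dmitri: starts Sunday 07:00 at or after Amara ends Saturday 15:30 → clear.
Amara overlaps Kenji.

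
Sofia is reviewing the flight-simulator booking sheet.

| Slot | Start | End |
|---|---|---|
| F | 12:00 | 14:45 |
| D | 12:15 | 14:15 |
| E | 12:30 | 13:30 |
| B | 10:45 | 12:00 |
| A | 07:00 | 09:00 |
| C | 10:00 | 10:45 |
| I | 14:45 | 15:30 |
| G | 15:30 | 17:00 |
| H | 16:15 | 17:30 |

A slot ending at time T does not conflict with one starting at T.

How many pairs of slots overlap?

4

Sorted by start: A, C, B, F, D, E, I, G, H.
C starts after A ends, so nothing later overlaps A either.
B starts exactly when C ends (back-to-back, no overlap), so nothing later overlaps C either.
F starts exactly when B ends (back-to-back, no overlap), so nothing later overlaps B either.
D starts before F ends → F and D overlap.
E starts before F ends → F and E overlap.
I starts exactly when F ends (back-to-back, no overlap), so nothing later overlaps F either.
E starts before D ends → D and E overlap.
I starts after D ends, so nothing later overlaps D either.
I starts after E ends, so nothing later overlaps E either.
G starts exactly when I ends (back-to-back, no overlap), so nothing later overlaps I either.
H starts before G ends → G and H overlap.
Overlapping pairs: D & E, D & F, E & F, G & H — 4 in total.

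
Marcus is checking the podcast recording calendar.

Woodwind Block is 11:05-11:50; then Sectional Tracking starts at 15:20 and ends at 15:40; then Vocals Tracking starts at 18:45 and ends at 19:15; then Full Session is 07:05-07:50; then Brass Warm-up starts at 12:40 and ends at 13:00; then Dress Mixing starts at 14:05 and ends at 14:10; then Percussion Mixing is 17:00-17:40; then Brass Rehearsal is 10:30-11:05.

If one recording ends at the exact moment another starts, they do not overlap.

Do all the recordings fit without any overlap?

Two intervals overlap when each starts before the other ends.
Sorted by start: Full Session, Brass Rehearsal, Woodwind Block, Brass Warm-up, Dress Mixing, Sectional Tracking, Percussion Mixing, Vocals Tracking.
Brass Rehearsal starts after Full Session ends; Full Session is clear from here.
Woodwind Block starts exactly when Brass Rehearsal ends (back-to-back, no overlap); Brass Rehearsal is clear from here.
Brass Warm-up starts after Woodwind Block ends; Woodwind Block is clear from here.
Dress Mixing starts after Brass Warm-up ends; Brass Warm-up is clear from here.
Sectional Tracking starts after Dress Mixing ends; Dress Mixing is clear from here.
Percussion Mixing starts after Sectional Tracking ends; Sectional Tracking is clear from here.
Vocals Tracking starts after Percussion Mixing ends.
Every pair is clear; the schedule has no overlaps.

Yes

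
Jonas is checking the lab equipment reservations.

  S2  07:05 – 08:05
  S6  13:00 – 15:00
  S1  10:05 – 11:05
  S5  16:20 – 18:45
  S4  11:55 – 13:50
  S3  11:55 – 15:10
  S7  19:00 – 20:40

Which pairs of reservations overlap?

S3 & S4, S3 & S6, S4 & S6

Sorted by start: S2, S1, S3, S4, S6, S5, S7.
S1 starts after S2 ends — done with S2.
S3 starts after S1 ends — done with S1.
S4 starts before S3 ends → S3 and S4 overlap.
S6 starts before S3 ends → S3 and S6 overlap.
S5 starts after S3 ends — done with S3.
S6 starts before S4 ends → S4 and S6 overlap.
S5 starts after S4 ends — done with S4.
S5 starts after S6 ends — done with S6.
S7 starts after S5 ends.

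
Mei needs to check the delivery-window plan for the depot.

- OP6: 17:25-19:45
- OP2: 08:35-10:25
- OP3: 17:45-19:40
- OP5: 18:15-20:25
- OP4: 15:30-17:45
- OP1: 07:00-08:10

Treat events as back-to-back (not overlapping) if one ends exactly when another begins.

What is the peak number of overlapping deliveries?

3

Sweep the timeline, counting +1 at each start and −1 at each end (ends before starts at a tie):
07:00 start OP1 → 1
08:10 end OP1 → 0
08:35 start OP2 → 1
10:25 end OP2 → 0
15:30 start OP4 → 1
17:25 start OP6 → 2
17:45 end OP4 → 1
17:45 start OP3 → 2
18:15 start OP5 → 3
19:40 end OP3 → 2
19:45 end OP6 → 1
20:25 end OP5 → 0
Peak is 3, at 18:15 (OP3, OP5, OP6).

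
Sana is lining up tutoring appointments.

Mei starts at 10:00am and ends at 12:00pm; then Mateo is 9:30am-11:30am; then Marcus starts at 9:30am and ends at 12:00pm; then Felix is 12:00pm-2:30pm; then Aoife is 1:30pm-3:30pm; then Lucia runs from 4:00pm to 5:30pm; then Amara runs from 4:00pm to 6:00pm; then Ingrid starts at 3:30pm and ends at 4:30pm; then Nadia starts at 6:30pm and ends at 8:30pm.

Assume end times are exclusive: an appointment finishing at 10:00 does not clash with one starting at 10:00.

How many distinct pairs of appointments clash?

7

Sorted by start: Mateo, Marcus, Mei, Felix, Aoife, Ingrid, Lucia, Amara, Nadia.
Marcus starts before Mateo ends → Mateo and Marcus overlap.
Mei starts before Mateo ends → Mateo and Mei overlap.
Felix starts after Mateo ends; Mateo is clear from here.
Mei starts before Marcus ends → Marcus and Mei overlap.
Felix starts exactly when Marcus ends (back-to-back, no overlap); Marcus is clear from here.
Felix starts exactly when Mei ends (back-to-back, no overlap); Mei is clear from here.
Aoife starts before Felix ends → Felix and Aoife overlap.
Ingrid starts after Felix ends; Felix is clear from here.
Ingrid starts exactly when Aoife ends (back-to-back, no overlap); Aoife is clear from here.
Lucia starts before Ingrid ends → Ingrid and Lucia overlap.
Amara starts before Ingrid ends → Ingrid and Amara overlap.
Nadia starts after Ingrid ends.
Amara starts before Lucia ends → Lucia and Amara overlap.
Nadia starts after Lucia ends.
Nadia starts after Amara ends.
Overlapping pairs: Amara & Ingrid, Amara & Lucia, Aoife & Felix, Ingrid & Lucia, Marcus & Mateo, Marcus & Mei, Mateo & Mei — 7 in total.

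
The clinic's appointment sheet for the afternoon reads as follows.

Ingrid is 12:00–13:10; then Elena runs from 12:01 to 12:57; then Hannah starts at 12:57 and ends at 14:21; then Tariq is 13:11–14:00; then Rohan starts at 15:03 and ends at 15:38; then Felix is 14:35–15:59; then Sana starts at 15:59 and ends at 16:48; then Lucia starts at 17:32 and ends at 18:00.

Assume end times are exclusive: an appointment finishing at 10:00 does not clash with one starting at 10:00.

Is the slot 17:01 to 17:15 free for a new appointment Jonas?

Ingrid: ends 13:10 at or before Jonas starts 17:01 → clear.
Elena: ends 12:57 at or before Jonas starts 17:01 → clear.
Hannah: ends 14:21 at or before Jonas starts 17:01 → clear.
Tariq: ends 14:00 at or before Jonas starts 17:01 → clear.
Felix: ends 15:59 at or before Jonas starts 17:01 → clear.
Rohan: ends 15:38 at or before Jonas starts 17:01 → clear.
Sana: ends 16:48 at or before Jonas starts 17:01 → clear.
Lucia: starts 17:32 at or after Jonas ends 17:15 → clear.

Yes — the slot is free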